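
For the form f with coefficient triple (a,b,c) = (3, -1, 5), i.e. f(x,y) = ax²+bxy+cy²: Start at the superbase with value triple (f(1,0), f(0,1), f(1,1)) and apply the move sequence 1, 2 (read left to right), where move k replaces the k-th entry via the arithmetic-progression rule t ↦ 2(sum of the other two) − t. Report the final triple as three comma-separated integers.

start (3,5,7) = (f(1,0),f(0,1),f(1,1))
replace slot 1: 2·(5+7) − 3 = 21 → (21,5,7)
replace slot 2: 2·(21+7) − 5 = 51 → (21,51,7)

21,51,7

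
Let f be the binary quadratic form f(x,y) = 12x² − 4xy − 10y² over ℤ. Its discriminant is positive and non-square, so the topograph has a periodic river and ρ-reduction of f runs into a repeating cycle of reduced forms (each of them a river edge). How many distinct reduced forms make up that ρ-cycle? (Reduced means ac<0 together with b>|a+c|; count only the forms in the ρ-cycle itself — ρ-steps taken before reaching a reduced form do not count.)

D = 496, ⌊√D⌋ = 22
descent: ρ → (-10,4,12)  [lands on river]
river: ρ → (12,20,-2)
river: ρ → (-2,20,12)
river: ρ → (12,4,-10)
river: ρ → (-10,16,6)
river: ρ → (6,20,-4)
river: ρ → (-4,20,6)
river: ρ → (6,16,-10)
ρ-cycle length = 8 (tail of 1 descent step not counted)

8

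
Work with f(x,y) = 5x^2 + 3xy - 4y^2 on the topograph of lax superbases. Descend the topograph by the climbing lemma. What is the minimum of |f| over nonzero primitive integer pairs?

river: ρ → (-4,5,4)
river: ρ → (4,3,-5)
river: ρ → (-5,7,2)
river: ρ → (2,9,-1)
river: ρ → (-1,9,2)
river: ρ → (2,7,-5)
river: ρ → (-5,3,4)
river: ρ → (4,5,-4)
river: ρ → (-4,3,5)
river: ρ → (5,7,-2)
river: ρ → (-2,9,1)
river: ρ → (1,9,-2)
river: ρ → (-2,7,5)
river: ρ → (5,3,-4)
closes: descent 0, river 14
min |a| on river = 1

1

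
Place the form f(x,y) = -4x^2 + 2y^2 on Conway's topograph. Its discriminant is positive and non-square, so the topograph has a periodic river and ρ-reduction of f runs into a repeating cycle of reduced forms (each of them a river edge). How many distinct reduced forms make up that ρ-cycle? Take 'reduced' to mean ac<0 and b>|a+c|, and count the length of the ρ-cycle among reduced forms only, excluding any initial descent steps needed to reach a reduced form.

D = 32, ⌊√D⌋ = 5
descent: ρ → (2,4,-2)  [lands on river]
river: ρ → (-2,4,2)
ρ-cycle length = 2 (tail of 1 descent step not counted)

2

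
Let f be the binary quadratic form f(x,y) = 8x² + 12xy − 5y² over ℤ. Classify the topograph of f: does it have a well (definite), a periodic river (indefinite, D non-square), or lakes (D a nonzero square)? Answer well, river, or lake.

D = b²−4ac = 12² − 4·8·(-5) = 304
D > 0 non-square ⇒ indefinite ⇒ periodic river

river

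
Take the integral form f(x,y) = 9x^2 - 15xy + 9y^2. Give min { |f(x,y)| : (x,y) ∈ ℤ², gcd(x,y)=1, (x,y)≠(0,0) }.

translate: b→3 (≡-15 mod 18), so (9,-15,9)→(9,3,3)
flip: (9,3,3)→(3,-3,9)
translate: b→3 (≡-3 mod 6), so (3,-3,9)→(3,3,9)
reduced (well bottom): (3,3,9) with a≤c, −a<b≤a
well minimum = a = 3

3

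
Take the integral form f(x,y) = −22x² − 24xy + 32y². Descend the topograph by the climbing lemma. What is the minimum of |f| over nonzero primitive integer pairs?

descent: ρ → (32,24,-22)  [lands on river]
river: ρ → (-22,20,34)
river: ρ → (34,48,-8)
river: ρ → (-8,48,34)
river: ρ → (34,20,-22)
river: ρ → (-22,24,32)
river: ρ → (32,40,-14)
river: ρ → (-14,44,26)
river: ρ → (26,8,-32)
river: ρ → (-32,56,2)
river: ρ → (2,56,-32)
river: ρ → (-32,8,26)
river: ρ → (26,44,-14)
river: ρ → (-14,40,32)
closes: descent 1, river 14
min |a| on river = 2

2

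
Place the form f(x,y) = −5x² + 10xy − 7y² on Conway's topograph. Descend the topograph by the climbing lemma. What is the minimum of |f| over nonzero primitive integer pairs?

translate: b→0 (≡-10 mod 10), so (5,-10,7)→(5,0,2)
flip: (5,0,2)→(2,0,5)
reduced (well bottom): (2,0,5) with a≤c, −a<b≤a
well minimum |f| = |-2| = 2 (negative-definite)

2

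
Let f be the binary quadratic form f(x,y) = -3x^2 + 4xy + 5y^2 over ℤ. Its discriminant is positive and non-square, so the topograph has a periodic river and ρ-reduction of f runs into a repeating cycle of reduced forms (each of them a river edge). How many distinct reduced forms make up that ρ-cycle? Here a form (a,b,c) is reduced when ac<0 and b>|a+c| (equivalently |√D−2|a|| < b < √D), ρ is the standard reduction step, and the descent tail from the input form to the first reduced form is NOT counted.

D = 76, ⌊√D⌋ = 8
river: ρ → (5,6,-2)
river: ρ → (-2,6,5)
river: ρ → (5,4,-3)
river: ρ → (-3,8,1)
river: ρ → (1,8,-3)
river: ρ → (-3,4,5)
ρ-cycle length = 6 (tail of 0 descent steps not counted)

6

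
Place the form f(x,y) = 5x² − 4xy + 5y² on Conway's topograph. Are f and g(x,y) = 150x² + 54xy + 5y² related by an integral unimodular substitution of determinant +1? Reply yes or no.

D₁ = -84, D₂ = -84
f: flip: (5,-4,5)→(5,4,5)
f: reduced (well bottom): (5,4,5) with a≤c, −a<b≤a
g: flip: (150,54,5)→(5,-54,150)
g: translate: b→-4 (≡-54 mod 10), so (5,-54,150)→(5,-4,5)
g: flip: (5,-4,5)→(5,4,5)
g: reduced (well bottom): (5,4,5) with a≤c, −a<b≤a
reduced forms (5, 4, 5) vs (5, 4, 5) ⇒ equivalent

yes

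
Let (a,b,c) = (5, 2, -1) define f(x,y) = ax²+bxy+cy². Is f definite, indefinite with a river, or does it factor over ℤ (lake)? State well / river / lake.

D = b²−4ac = 2² − 4·5·(-1) = 24
D > 0 non-square ⇒ indefinite ⇒ periodic river

river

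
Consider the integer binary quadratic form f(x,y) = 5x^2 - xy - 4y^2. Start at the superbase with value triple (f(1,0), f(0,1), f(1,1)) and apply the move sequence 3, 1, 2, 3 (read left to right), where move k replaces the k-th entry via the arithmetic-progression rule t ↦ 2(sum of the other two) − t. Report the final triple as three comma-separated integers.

start (5,-4,0) = (f(1,0),f(0,1),f(1,1))
replace slot 3: 2·(5+(-4)) − 0 = 2 → (5,-4,2)
replace slot 1: 2·((-4)+2) − 5 = -9 → (-9,-4,2)
replace slot 2: 2·((-9)+2) − (-4) = -10 → (-9,-10,2)
replace slot 3: 2·((-9)+(-10)) − 2 = -40 → (-9,-10,-40)

-9,-10,-40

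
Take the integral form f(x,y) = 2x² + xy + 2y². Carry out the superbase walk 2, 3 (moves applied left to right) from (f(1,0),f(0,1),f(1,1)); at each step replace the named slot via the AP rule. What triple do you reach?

start (2,2,5) = (f(1,0),f(0,1),f(1,1))
replace slot 2: 2·(2+5) − 2 = 12 → (2,12,5)
replace slot 3: 2·(2+12) − 5 = 23 → (2,12,23)

2,12,23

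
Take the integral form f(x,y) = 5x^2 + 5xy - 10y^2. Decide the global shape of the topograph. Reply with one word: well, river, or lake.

D = b²−4ac = 5² − 4·5·(-10) = 225
D = 15² is a perfect square ⇒ form factors over ℤ ⇒ lakes

lake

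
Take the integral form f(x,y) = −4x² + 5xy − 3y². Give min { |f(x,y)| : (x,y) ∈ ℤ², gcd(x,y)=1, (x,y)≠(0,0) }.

translate: b→3 (≡-5 mod 8), so (4,-5,3)→(4,3,2)
flip: (4,3,2)→(2,-3,4)
translate: b→1 (≡-3 mod 4), so (2,-3,4)→(2,1,3)
reduced (well bottom): (2,1,3) with a≤c, −a<b≤a
well minimum |f| = |-2| = 2 (negative-definite)

2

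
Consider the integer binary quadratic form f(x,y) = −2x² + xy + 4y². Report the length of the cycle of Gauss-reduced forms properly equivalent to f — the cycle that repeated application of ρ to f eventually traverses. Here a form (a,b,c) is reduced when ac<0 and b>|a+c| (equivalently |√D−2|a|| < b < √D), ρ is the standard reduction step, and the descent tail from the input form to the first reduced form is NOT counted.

D = 33, ⌊√D⌋ = 5
descent: ρ → (4,-1,-2)
descent: ρ → (-2,5,1)  [lands on river]
river: ρ → (1,5,-2)
river: ρ → (-2,3,3)
river: ρ → (3,3,-2)
ρ-cycle length = 4 (tail of 2 descent steps not counted)

4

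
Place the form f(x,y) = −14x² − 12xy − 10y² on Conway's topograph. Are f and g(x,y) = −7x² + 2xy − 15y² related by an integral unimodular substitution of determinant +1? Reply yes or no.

D₁ = -416, D₂ = -416
f is negative-definite; reduce −f:
−f: flip: (14,12,10)→(10,-12,14)
−f: translate: b→8 (≡-12 mod 20), so (10,-12,14)→(10,8,12)
−f: reduced (well bottom): (10,8,12) with a≤c, −a<b≤a
flip sign back: reduced form of f is (-10,-8,-12)
g is negative-definite; reduce −g:
−g: reduced (well bottom): (7,-2,15) with a≤c, −a<b≤a
flip sign back: reduced form of g is (-7,2,-15)
reduced forms (-10, -8, -12) vs (-7, 2, -15) ⇒ inequivalent

no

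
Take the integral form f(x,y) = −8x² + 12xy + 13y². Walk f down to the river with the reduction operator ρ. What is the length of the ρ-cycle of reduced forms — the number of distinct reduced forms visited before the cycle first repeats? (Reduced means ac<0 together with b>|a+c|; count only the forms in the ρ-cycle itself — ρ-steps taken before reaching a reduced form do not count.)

D = 560, ⌊√D⌋ = 23
river: ρ → (13,14,-7)
river: ρ → (-7,14,13)
river: ρ → (13,12,-8)
river: ρ → (-8,20,5)
river: ρ → (5,20,-8)
river: ρ → (-8,12,13)
ρ-cycle length = 6 (tail of 0 descent steps not counted)

6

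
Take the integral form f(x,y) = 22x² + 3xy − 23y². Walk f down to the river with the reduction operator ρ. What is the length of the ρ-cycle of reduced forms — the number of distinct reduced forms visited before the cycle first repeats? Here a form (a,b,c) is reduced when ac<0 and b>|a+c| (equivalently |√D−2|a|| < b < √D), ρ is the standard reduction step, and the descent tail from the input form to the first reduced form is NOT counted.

D = 2033, ⌊√D⌋ = 45
river: ρ → (-23,43,2)
river: ρ → (2,45,-1)
river: ρ → (-1,45,2)
river: ρ → (2,43,-23)
river: ρ → (-23,3,22)
river: ρ → (22,41,-4)
river: ρ → (-4,39,32)
river: ρ → (32,25,-11)
river: ρ → (-11,41,8)
river: ρ → (8,39,-16)
river: ρ → (-16,25,22)
river: ρ → (22,19,-19)
river: ρ → (-19,19,22)
river: ρ → (22,25,-16)
river: ρ → (-16,39,8)
river: ρ → (8,41,-11)
river: ρ → (-11,25,32)
river: ρ → (32,39,-4)
river: ρ → (-4,41,22)
river: ρ → (22,3,-23)
ρ-cycle length = 20 (tail of 0 descent steps not counted)

20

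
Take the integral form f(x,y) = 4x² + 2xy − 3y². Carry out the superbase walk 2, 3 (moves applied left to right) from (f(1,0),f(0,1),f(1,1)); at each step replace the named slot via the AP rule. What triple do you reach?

start (4,-3,3) = (f(1,0),f(0,1),f(1,1))
replace slot 2: 2·(4+3) − (-3) = 17 → (4,17,3)
replace slot 3: 2·(4+17) − 3 = 39 → (4,17,39)

4,17,39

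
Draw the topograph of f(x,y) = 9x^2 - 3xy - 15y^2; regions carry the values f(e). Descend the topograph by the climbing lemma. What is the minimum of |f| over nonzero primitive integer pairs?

descent: ρ → (-15,3,9)
descent: ρ → (9,15,-9)  [lands on river]
river: ρ → (-9,21,3)
river: ρ → (3,21,-9)
river: ρ → (-9,15,9)
river: ρ → (9,21,-3)
river: ρ → (-3,21,9)
closes: descent 2, river 6
min |a| on river = 3

3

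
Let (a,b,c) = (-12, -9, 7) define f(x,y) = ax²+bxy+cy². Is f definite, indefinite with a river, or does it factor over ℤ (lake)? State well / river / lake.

D = b²−4ac = (-9)² − 4·(-12)·7 = 417
D > 0 non-square ⇒ indefinite ⇒ periodic river

river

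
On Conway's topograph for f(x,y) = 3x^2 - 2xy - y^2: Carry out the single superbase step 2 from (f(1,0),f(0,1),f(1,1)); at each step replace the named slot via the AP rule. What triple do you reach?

start (3,-1,0) = (f(1,0),f(0,1),f(1,1))
replace slot 2: 2·(3+0) − (-1) = 7 → (3,7,0)

3,7,0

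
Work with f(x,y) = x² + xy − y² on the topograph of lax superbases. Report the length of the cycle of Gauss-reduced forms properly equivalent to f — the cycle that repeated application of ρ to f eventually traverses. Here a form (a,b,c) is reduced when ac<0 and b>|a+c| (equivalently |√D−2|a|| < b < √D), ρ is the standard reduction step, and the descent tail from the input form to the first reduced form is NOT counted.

D = 5, ⌊√D⌋ = 2
river: ρ → (-1,1,1)
river: ρ → (1,1,-1)
ρ-cycle length = 2 (tail of 0 descent steps not counted)

2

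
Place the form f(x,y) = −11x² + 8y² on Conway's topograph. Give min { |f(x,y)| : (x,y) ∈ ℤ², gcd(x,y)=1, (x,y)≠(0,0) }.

descent: ρ → (8,16,-3)  [lands on river]
river: ρ → (-3,14,13)
river: ρ → (13,12,-4)
river: ρ → (-4,12,13)
river: ρ → (13,14,-3)
river: ρ → (-3,16,8)
closes: descent 1, river 6
min |a| on river = 3

3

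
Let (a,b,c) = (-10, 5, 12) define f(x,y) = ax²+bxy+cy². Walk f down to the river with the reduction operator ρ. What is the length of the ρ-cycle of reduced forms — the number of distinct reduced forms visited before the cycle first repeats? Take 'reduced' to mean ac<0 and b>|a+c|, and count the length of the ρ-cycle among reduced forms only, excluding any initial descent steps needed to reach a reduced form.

D = 505, ⌊√D⌋ = 22
river: ρ → (12,19,-3)
river: ρ → (-3,17,18)
river: ρ → (18,19,-2)
river: ρ → (-2,21,8)
river: ρ → (8,11,-12)
river: ρ → (-12,13,7)
river: ρ → (7,15,-10)
river: ρ → (-10,5,12)
ρ-cycle length = 8 (tail of 0 descent steps not counted)

8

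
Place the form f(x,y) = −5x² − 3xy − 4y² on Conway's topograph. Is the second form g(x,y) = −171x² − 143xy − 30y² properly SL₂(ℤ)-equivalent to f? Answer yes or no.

D₁ = -71, D₂ = -71
f is negative-definite; reduce −f:
−f: flip: (5,3,4)→(4,-3,5)
−f: reduced (well bottom): (4,-3,5) with a≤c, −a<b≤a
flip sign back: reduced form of f is (-4,3,-5)
g is negative-definite; reduce −g:
−g: flip: (171,143,30)→(30,-143,171)
−g: translate: b→-23 (≡-143 mod 60), so (30,-143,171)→(30,-23,5)
−g: flip: (30,-23,5)→(5,23,30)
−g: translate: b→3 (≡23 mod 10), so (5,23,30)→(5,3,4)
−g: flip: (5,3,4)→(4,-3,5)
−g: reduced (well bottom): (4,-3,5) with a≤c, −a<b≤a
flip sign back: reduced form of g is (-4,3,-5)
reduced forms (-4, 3, -5) vs (-4, 3, -5) ⇒ equivalent

yes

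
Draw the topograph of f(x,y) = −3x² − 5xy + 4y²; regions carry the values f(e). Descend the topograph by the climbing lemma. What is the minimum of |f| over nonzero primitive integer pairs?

descent: ρ → (4,5,-3)  [lands on river]
river: ρ → (-3,7,2)
river: ρ → (2,5,-6)
river: ρ → (-6,7,1)
river: ρ → (1,7,-6)
river: ρ → (-6,5,2)
river: ρ → (2,7,-3)
river: ρ → (-3,5,4)
river: ρ → (4,3,-4)
river: ρ → (-4,5,3)
river: ρ → (3,7,-2)
river: ρ → (-2,5,6)
river: ρ → (6,7,-1)
river: ρ → (-1,7,6)
river: ρ → (6,5,-2)
river: ρ → (-2,7,3)
river: ρ → (3,5,-4)
river: ρ → (-4,3,4)
closes: descent 1, river 18
min |a| on river = 1

1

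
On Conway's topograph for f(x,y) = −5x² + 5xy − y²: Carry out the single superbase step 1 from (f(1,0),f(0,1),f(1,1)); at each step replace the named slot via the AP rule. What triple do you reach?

start (-5,-1,-1) = (f(1,0),f(0,1),f(1,1))
replace slot 1: 2·((-1)+(-1)) − (-5) = 1 → (1,-1,-1)

1,-1,-1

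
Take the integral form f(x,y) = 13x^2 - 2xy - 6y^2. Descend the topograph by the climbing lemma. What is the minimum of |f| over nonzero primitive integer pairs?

descent: ρ → (-6,14,5)  [lands on river]
river: ρ → (5,16,-3)
river: ρ → (-3,14,10)
river: ρ → (10,6,-7)
river: ρ → (-7,8,9)
river: ρ → (9,10,-6)
closes: descent 1, river 6
min |a| on river = 3

3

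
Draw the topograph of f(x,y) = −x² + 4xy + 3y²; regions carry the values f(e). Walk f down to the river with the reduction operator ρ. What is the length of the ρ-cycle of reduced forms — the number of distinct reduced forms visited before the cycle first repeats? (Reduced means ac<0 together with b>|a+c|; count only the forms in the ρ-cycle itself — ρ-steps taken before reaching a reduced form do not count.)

D = 28, ⌊√D⌋ = 5
river: ρ → (3,2,-2)
river: ρ → (-2,2,3)
river: ρ → (3,4,-1)
river: ρ → (-1,4,3)
ρ-cycle length = 4 (tail of 0 descent steps not counted)

4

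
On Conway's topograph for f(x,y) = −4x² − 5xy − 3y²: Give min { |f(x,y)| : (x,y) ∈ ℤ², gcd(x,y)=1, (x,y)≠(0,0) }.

translate: b→-3 (≡5 mod 8), so (4,5,3)→(4,-3,2)
flip: (4,-3,2)→(2,3,4)
translate: b→-1 (≡3 mod 4), so (2,3,4)→(2,-1,3)
reduced (well bottom): (2,-1,3) with a≤c, −a<b≤a
well minimum |f| = |-2| = 2 (negative-definite)

2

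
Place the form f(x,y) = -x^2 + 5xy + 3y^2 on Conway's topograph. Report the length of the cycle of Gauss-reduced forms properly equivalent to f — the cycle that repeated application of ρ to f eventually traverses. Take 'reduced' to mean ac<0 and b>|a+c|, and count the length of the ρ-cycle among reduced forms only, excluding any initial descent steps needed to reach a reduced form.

D = 37, ⌊√D⌋ = 6
river: ρ → (3,1,-3)
river: ρ → (-3,5,1)
river: ρ → (1,5,-3)
river: ρ → (-3,1,3)
river: ρ → (3,5,-1)
river: ρ → (-1,5,3)
ρ-cycle length = 6 (tail of 0 descent steps not counted)

6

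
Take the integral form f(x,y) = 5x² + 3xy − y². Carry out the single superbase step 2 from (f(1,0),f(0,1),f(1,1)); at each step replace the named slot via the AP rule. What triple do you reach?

start (5,-1,7) = (f(1,0),f(0,1),f(1,1))
replace slot 2: 2·(5+7) − (-1) = 25 → (5,25,7)

5,25,7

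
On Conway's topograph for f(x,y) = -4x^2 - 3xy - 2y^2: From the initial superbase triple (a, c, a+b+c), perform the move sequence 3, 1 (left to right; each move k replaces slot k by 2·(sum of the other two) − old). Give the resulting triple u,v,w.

start (-4,-2,-9) = (f(1,0),f(0,1),f(1,1))
replace slot 3: 2·((-4)+(-2)) − (-9) = -3 → (-4,-2,-3)
replace slot 1: 2·((-2)+(-3)) − (-4) = -6 → (-6,-2,-3)

-6,-2,-3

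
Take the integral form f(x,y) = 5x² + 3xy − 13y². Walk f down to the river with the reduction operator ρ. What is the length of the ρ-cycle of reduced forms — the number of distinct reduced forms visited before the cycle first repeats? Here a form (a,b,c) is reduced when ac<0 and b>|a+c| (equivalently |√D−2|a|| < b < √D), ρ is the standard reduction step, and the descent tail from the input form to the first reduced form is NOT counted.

D = 269, ⌊√D⌋ = 16
descent: ρ → (-13,-3,5)
descent: ρ → (5,13,-5)  [lands on river]
river: ρ → (-5,7,11)
river: ρ → (11,15,-1)
river: ρ → (-1,15,11)
river: ρ → (11,7,-5)
river: ρ → (-5,13,5)
river: ρ → (5,7,-11)
river: ρ → (-11,15,1)
river: ρ → (1,15,-11)
river: ρ → (-11,7,5)
ρ-cycle length = 10 (tail of 2 descent steps not counted)

10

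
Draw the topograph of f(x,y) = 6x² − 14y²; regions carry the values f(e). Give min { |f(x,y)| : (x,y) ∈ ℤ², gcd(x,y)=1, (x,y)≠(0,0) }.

descent: ρ → (-14,0,6)
descent: ρ → (6,12,-8)  [lands on river]
river: ρ → (-8,4,10)
river: ρ → (10,16,-2)
river: ρ → (-2,16,10)
river: ρ → (10,4,-8)
river: ρ → (-8,12,6)
closes: descent 2, river 6
min |a| on river = 2

2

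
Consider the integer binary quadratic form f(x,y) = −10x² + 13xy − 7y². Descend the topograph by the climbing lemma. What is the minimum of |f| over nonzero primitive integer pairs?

translate: b→7 (≡-13 mod 20), so (10,-13,7)→(10,7,4)
flip: (10,7,4)→(4,-7,10)
translate: b→1 (≡-7 mod 8), so (4,-7,10)→(4,1,7)
reduced (well bottom): (4,1,7) with a≤c, −a<b≤a
well minimum |f| = |-4| = 4 (negative-definite)

4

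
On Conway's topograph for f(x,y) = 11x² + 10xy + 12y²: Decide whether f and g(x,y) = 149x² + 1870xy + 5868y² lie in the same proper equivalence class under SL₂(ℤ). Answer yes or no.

D₁ = -428, D₂ = -428
f: reduced (well bottom): (11,10,12) with a≤c, −a<b≤a
g: translate: b→82 (≡1870 mod 298), so (149,1870,5868)→(149,82,12)
g: flip: (149,82,12)→(12,-82,149)
g: translate: b→-10 (≡-82 mod 24), so (12,-82,149)→(12,-10,11)
g: flip: (12,-10,11)→(11,10,12)
g: reduced (well bottom): (11,10,12) with a≤c, −a<b≤a
reduced forms (11, 10, 12) vs (11, 10, 12) ⇒ equivalent

yes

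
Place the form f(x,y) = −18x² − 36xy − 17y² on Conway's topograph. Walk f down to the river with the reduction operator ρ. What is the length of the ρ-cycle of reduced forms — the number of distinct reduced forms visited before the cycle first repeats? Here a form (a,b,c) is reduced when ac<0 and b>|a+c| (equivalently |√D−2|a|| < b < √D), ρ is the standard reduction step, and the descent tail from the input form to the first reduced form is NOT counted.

D = 72, ⌊√D⌋ = 8
descent: ρ → (-17,2,1)
descent: ρ → (1,8,-2)  [lands on river]
river: ρ → (-2,8,1)
ρ-cycle length = 2 (tail of 2 descent steps not counted)

2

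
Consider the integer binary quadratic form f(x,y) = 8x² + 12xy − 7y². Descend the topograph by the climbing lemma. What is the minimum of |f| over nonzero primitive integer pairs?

river: ρ → (-7,16,4)
river: ρ → (4,16,-7)
river: ρ → (-7,12,8)
river: ρ → (8,4,-11)
river: ρ → (-11,18,1)
river: ρ → (1,18,-11)
river: ρ → (-11,4,8)
river: ρ → (8,12,-7)
closes: descent 0, river 8
min |a| on river = 1

1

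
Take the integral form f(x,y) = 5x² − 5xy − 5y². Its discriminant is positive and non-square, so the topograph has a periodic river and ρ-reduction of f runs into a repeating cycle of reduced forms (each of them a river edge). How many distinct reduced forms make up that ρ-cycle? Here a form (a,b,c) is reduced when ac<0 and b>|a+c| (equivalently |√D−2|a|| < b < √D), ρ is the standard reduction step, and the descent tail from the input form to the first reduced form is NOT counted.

D = 125, ⌊√D⌋ = 11
descent: ρ → (-5,5,5)  [lands on river]
river: ρ → (5,5,-5)
ρ-cycle length = 2 (tail of 1 descent step not counted)

2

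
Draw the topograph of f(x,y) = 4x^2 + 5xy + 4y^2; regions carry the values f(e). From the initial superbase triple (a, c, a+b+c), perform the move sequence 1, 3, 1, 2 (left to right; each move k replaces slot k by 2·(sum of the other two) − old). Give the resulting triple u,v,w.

start (4,4,13) = (f(1,0),f(0,1),f(1,1))
replace slot 1: 2·(4+13) − 4 = 30 → (30,4,13)
replace slot 3: 2·(30+4) − 13 = 55 → (30,4,55)
replace slot 1: 2·(4+55) − 30 = 88 → (88,4,55)
replace slot 2: 2·(88+55) − 4 = 282 → (88,282,55)

88,282,55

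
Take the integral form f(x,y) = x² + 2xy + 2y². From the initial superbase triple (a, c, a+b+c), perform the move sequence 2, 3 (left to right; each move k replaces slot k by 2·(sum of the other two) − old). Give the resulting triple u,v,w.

start (1,2,5) = (f(1,0),f(0,1),f(1,1))
replace slot 2: 2·(1+5) − 2 = 10 → (1,10,5)
replace slot 3: 2·(1+10) − 5 = 17 → (1,10,17)

1,10,17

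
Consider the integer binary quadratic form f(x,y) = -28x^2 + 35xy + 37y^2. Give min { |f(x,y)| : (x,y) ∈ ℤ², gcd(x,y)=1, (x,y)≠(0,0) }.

river: ρ → (37,39,-26)
river: ρ → (-26,65,11)
river: ρ → (11,67,-20)
river: ρ → (-20,53,32)
river: ρ → (32,11,-41)
river: ρ → (-41,71,2)
river: ρ → (2,73,-5)
river: ρ → (-5,67,44)
river: ρ → (44,21,-28)
river: ρ → (-28,35,37)
closes: descent 0, river 10
min |a| on river = 2

2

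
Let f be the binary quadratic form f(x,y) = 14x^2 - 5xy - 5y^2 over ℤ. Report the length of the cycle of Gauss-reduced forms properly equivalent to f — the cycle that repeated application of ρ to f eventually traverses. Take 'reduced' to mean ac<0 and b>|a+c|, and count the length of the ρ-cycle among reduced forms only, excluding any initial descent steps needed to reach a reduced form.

D = 305, ⌊√D⌋ = 17
descent: ρ → (-5,15,4)  [lands on river]
river: ρ → (4,17,-1)
river: ρ → (-1,17,4)
river: ρ → (4,15,-5)
ρ-cycle length = 4 (tail of 1 descent step not counted)

4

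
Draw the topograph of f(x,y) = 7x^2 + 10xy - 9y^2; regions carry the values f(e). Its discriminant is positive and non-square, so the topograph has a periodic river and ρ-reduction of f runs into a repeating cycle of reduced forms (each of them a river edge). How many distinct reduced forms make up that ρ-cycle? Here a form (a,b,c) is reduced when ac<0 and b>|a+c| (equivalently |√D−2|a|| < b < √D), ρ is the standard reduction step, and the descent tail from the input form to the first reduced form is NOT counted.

D = 352, ⌊√D⌋ = 18
river: ρ → (-9,8,8)
river: ρ → (8,8,-9)
river: ρ → (-9,10,7)
river: ρ → (7,18,-1)
river: ρ → (-1,18,7)
river: ρ → (7,10,-9)
ρ-cycle length = 6 (tail of 0 descent steps not counted)

6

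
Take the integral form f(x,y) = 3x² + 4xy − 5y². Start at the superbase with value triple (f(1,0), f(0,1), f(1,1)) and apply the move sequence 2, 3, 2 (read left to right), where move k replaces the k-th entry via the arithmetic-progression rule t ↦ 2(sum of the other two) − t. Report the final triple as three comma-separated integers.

start (3,-5,2) = (f(1,0),f(0,1),f(1,1))
replace slot 2: 2·(3+2) − (-5) = 15 → (3,15,2)
replace slot 3: 2·(3+15) − 2 = 34 → (3,15,34)
replace slot 2: 2·(3+34) − 15 = 59 → (3,59,34)

3,59,34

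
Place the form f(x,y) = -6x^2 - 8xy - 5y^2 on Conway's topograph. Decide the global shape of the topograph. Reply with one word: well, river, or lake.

D = b²−4ac = (-8)² − 4·(-6)·(-5) = -56
D < 0 ⇒ definite ⇒ every region one sign ⇒ single well

well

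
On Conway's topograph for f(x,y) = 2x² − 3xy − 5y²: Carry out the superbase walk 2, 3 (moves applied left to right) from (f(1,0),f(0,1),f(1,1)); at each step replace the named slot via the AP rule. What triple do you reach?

start (2,-5,-6) = (f(1,0),f(0,1),f(1,1))
replace slot 2: 2·(2+(-6)) − (-5) = -3 → (2,-3,-6)
replace slot 3: 2·(2+(-3)) − (-6) = 4 → (2,-3,4)

2,-3,4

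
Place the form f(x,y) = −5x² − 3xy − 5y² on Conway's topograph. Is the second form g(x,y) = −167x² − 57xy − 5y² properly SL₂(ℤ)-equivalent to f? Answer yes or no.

D₁ = -91, D₂ = -91
f is negative-definite; reduce −f:
−f: reduced (well bottom): (5,3,5) with a≤c, −a<b≤a
flip sign back: reduced form of f is (-5,-3,-5)
g is negative-definite; reduce −g:
−g: flip: (167,57,5)→(5,-57,167)
−g: translate: b→3 (≡-57 mod 10), so (5,-57,167)→(5,3,5)
−g: reduced (well bottom): (5,3,5) with a≤c, −a<b≤a
flip sign back: reduced form of g is (-5,-3,-5)
reduced forms (-5, -3, -5) vs (-5, -3, -5) ⇒ equivalent

yes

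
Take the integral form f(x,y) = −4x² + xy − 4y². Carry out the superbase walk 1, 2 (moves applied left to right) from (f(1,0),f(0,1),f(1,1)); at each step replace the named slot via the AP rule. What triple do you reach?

start (-4,-4,-7) = (f(1,0),f(0,1),f(1,1))
replace slot 1: 2·((-4)+(-7)) − (-4) = -18 → (-18,-4,-7)
replace slot 2: 2·((-18)+(-7)) − (-4) = -46 → (-18,-46,-7)

-18,-46,-7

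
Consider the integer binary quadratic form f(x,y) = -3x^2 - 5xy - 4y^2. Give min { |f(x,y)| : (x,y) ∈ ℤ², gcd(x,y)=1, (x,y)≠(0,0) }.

translate: b→-1 (≡5 mod 6), so (3,5,4)→(3,-1,2)
flip: (3,-1,2)→(2,1,3)
reduced (well bottom): (2,1,3) with a≤c, −a<b≤a
well minimum |f| = |-2| = 2 (negative-definite)

2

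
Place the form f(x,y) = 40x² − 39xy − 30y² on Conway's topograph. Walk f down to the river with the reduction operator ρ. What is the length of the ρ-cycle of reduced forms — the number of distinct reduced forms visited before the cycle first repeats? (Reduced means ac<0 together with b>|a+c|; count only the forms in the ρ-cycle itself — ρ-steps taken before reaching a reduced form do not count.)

D = 6321, ⌊√D⌋ = 79
descent: ρ → (-30,39,40)  [lands on river]
river: ρ → (40,41,-29)
river: ρ → (-29,75,6)
river: ρ → (6,69,-65)
river: ρ → (-65,61,10)
river: ρ → (10,79,-2)
river: ρ → (-2,77,49)
river: ρ → (49,21,-30)
ρ-cycle length = 8 (tail of 1 descent step not counted)

8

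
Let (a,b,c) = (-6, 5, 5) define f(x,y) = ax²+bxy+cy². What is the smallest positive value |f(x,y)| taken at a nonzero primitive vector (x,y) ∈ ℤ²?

river: ρ → (5,5,-6)
river: ρ → (-6,7,4)
river: ρ → (4,9,-4)
river: ρ → (-4,7,6)
river: ρ → (6,5,-5)
river: ρ → (-5,5,6)
river: ρ → (6,7,-4)
river: ρ → (-4,9,4)
river: ρ → (4,7,-6)
river: ρ → (-6,5,5)
closes: descent 0, river 10
min |a| on river = 4

4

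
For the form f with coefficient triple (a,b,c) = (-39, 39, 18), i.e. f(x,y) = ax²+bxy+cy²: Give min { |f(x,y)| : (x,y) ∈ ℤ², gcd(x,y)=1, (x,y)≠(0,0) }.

river: ρ → (18,33,-45)
river: ρ → (-45,57,6)
river: ρ → (6,63,-15)
river: ρ → (-15,57,18)
river: ρ → (18,51,-24)
river: ρ → (-24,45,24)
river: ρ → (24,51,-18)
river: ρ → (-18,57,15)
river: ρ → (15,63,-6)
river: ρ → (-6,57,45)
river: ρ → (45,33,-18)
river: ρ → (-18,39,39)
river: ρ → (39,39,-18)
river: ρ → (-18,33,45)
river: ρ → (45,57,-6)
river: ρ → (-6,63,15)
river: ρ → (15,57,-18)
river: ρ → (-18,51,24)
river: ρ → (24,45,-24)
river: ρ → (-24,51,18)
river: ρ → (18,57,-15)
river: ρ → (-15,63,6)
river: ρ → (6,57,-45)
river: ρ → (-45,33,18)
river: ρ → (18,39,-39)
river: ρ → (-39,39,18)
closes: descent 0, river 26
min |a| on river = 6

6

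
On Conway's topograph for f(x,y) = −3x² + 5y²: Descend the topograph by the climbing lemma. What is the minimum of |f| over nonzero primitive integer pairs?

descent: ρ → (5,0,-3)
descent: ρ → (-3,6,2)  [lands on river]
river: ρ → (2,6,-3)
closes: descent 2, river 2
min |a| on river = 2

2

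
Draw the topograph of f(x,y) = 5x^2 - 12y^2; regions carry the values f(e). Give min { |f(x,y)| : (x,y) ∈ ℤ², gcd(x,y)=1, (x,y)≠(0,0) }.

descent: ρ → (-12,0,5)
descent: ρ → (5,10,-7)  [lands on river]
river: ρ → (-7,4,8)
river: ρ → (8,12,-3)
river: ρ → (-3,12,8)
river: ρ → (8,4,-7)
river: ρ → (-7,10,5)
closes: descent 2, river 6
min |a| on river = 3

3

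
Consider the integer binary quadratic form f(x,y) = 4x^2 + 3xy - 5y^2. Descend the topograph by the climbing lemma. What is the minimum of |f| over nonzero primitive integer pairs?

river: ρ → (-5,7,2)
river: ρ → (2,9,-1)
river: ρ → (-1,9,2)
river: ρ → (2,7,-5)
river: ρ → (-5,3,4)
river: ρ → (4,5,-4)
river: ρ → (-4,3,5)
river: ρ → (5,7,-2)
river: ρ → (-2,9,1)
river: ρ → (1,9,-2)
river: ρ → (-2,7,5)
river: ρ → (5,3,-4)
river: ρ → (-4,5,4)
river: ρ → (4,3,-5)
closes: descent 0, river 14
min |a| on river = 1

1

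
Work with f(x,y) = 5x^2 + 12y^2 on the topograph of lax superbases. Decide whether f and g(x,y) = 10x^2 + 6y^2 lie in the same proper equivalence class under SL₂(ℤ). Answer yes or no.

D₁ = -240, D₂ = -240
f: reduced (well bottom): (5,0,12) with a≤c, −a<b≤a
g: flip: (10,0,6)→(6,0,10)
g: reduced (well bottom): (6,0,10) with a≤c, −a<b≤a
reduced forms (5, 0, 12) vs (6, 0, 10) ⇒ inequivalent

no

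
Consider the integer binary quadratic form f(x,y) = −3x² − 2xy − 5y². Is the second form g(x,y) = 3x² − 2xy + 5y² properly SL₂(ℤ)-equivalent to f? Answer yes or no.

D₁ = -56, D₂ = -56
f is negative-definite; reduce −f:
−f: reduced (well bottom): (3,2,5) with a≤c, −a<b≤a
flip sign back: reduced form of f is (-3,-2,-5)
g: reduced (well bottom): (3,-2,5) with a≤c, −a<b≤a
reduced forms (-3, -2, -5) vs (3, -2, 5) ⇒ inequivalent

no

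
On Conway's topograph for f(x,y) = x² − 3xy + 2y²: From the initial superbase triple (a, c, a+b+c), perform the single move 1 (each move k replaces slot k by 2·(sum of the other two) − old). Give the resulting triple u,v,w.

start (1,2,0) = (f(1,0),f(0,1),f(1,1))
replace slot 1: 2·(2+0) − 1 = 3 → (3,2,0)

3,2,0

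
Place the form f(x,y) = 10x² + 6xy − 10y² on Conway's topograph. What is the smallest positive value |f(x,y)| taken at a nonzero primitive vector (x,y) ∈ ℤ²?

river: ρ → (-10,14,6)
river: ρ → (6,10,-14)
river: ρ → (-14,18,2)
river: ρ → (2,18,-14)
river: ρ → (-14,10,6)
river: ρ → (6,14,-10)
river: ρ → (-10,6,10)
river: ρ → (10,14,-6)
river: ρ → (-6,10,14)
river: ρ → (14,18,-2)
river: ρ → (-2,18,14)
river: ρ → (14,10,-6)
river: ρ → (-6,14,10)
river: ρ → (10,6,-10)
closes: descent 0, river 14
min |a| on river = 2

2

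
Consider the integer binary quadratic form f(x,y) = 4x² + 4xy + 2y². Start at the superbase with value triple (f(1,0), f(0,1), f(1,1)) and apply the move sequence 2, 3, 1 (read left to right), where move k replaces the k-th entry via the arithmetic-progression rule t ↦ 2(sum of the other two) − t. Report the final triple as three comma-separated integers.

start (4,2,10) = (f(1,0),f(0,1),f(1,1))
replace slot 2: 2·(4+10) − 2 = 26 → (4,26,10)
replace slot 3: 2·(4+26) − 10 = 50 → (4,26,50)
replace slot 1: 2·(26+50) − 4 = 148 → (148,26,50)

148,26,50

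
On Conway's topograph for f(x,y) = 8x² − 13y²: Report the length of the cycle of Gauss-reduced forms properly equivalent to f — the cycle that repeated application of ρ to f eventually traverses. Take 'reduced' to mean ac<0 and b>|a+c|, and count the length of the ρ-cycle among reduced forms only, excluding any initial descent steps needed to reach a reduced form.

D = 416, ⌊√D⌋ = 20
descent: ρ → (-13,0,8)
descent: ρ → (8,16,-5)  [lands on river]
river: ρ → (-5,14,11)
river: ρ → (11,8,-8)
river: ρ → (-8,8,11)
river: ρ → (11,14,-5)
river: ρ → (-5,16,8)
ρ-cycle length = 6 (tail of 2 descent steps not counted)

6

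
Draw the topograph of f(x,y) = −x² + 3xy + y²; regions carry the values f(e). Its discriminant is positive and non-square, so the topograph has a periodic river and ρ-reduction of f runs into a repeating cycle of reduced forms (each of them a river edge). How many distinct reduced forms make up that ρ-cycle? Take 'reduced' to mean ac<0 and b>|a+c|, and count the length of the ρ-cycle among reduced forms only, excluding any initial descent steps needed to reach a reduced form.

D = 13, ⌊√D⌋ = 3
river: ρ → (1,3,-1)
river: ρ → (-1,3,1)
ρ-cycle length = 2 (tail of 0 descent steps not counted)

2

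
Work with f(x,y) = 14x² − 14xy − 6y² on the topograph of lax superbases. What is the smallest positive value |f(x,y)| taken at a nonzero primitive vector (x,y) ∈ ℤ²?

descent: ρ → (-6,14,14)  [lands on river]
river: ρ → (14,14,-6)
river: ρ → (-6,22,2)
river: ρ → (2,22,-6)
closes: descent 1, river 4
min |a| on river = 2

2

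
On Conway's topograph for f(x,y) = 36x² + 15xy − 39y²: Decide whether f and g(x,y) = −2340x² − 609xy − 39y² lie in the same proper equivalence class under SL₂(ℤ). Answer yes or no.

D₁ = 5841, D₂ = 5841
river cycle of f (length 34): (-39, 63, 12), (12, 57, -54), (-54, 51, 15), (15, 69, -18), (-18, 75, 3), (3, 75, -18), (-18, 69, 15), (15, 51, -54), (-54, 57, 12), (12, 63, -39), … (24 more)
river cycle of g (length 34): (-39, 63, 12), (12, 57, -54), (-54, 51, 15), (15, 69, -18), (-18, 75, 3), (3, 75, -18), (-18, 69, 15), (15, 51, -54), (-54, 57, 12), (12, 63, -39), … (24 more)
cycles coincide ⇒ equivalent

yes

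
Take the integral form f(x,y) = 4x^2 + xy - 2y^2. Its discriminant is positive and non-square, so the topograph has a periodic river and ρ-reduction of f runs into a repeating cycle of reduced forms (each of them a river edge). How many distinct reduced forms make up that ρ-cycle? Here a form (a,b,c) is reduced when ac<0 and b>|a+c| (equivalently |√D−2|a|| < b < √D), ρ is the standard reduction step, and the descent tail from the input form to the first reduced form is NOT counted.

D = 33, ⌊√D⌋ = 5
descent: ρ → (-2,3,3)  [lands on river]
river: ρ → (3,3,-2)
river: ρ → (-2,5,1)
river: ρ → (1,5,-2)
ρ-cycle length = 4 (tail of 1 descent step not counted)

4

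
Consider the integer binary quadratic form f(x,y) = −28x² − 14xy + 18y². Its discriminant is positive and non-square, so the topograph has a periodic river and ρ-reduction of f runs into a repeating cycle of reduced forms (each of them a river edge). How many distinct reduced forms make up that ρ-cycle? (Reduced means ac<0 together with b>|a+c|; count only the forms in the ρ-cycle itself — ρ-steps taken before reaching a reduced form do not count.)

D = 2212, ⌊√D⌋ = 47
descent: ρ → (18,14,-28)  [lands on river]
river: ρ → (-28,42,4)
river: ρ → (4,46,-6)
river: ρ → (-6,38,32)
river: ρ → (32,26,-12)
river: ρ → (-12,46,2)
river: ρ → (2,46,-12)
river: ρ → (-12,26,32)
river: ρ → (32,38,-6)
river: ρ → (-6,46,4)
river: ρ → (4,42,-28)
river: ρ → (-28,14,18)
river: ρ → (18,22,-24)
river: ρ → (-24,26,16)
river: ρ → (16,38,-12)
river: ρ → (-12,34,22)
river: ρ → (22,10,-24)
river: ρ → (-24,38,8)
river: ρ → (8,42,-14)
river: ρ → (-14,42,8)
river: ρ → (8,38,-24)
river: ρ → (-24,10,22)
river: ρ → (22,34,-12)
river: ρ → (-12,38,16)
river: ρ → (16,26,-24)
river: ρ → (-24,22,18)
ρ-cycle length = 26 (tail of 1 descent step not counted)

26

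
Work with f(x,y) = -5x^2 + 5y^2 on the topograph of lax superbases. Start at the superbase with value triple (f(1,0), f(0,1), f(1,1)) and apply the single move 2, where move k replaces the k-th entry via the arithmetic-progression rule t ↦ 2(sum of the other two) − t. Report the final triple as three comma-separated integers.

start (-5,5,0) = (f(1,0),f(0,1),f(1,1))
replace slot 2: 2·((-5)+0) − 5 = -15 → (-5,-15,0)

-5,-15,0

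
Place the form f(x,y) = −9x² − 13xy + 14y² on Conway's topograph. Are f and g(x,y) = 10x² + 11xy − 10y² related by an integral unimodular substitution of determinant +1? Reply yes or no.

D₁ = 673, D₂ = 521
discriminants differ ⇒ not SL₂(ℤ)-equivalent

no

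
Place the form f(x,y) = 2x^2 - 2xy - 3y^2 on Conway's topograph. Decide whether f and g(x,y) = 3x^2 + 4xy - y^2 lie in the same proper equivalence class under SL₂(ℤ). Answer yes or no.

D₁ = 28, D₂ = 28
river cycle of f (length 4): (-3, 2, 2), (2, 2, -3), (-3, 4, 1), (1, 4, -3)
river cycle of g (length 4): (-1, 4, 3), (3, 2, -2), (-2, 2, 3), (3, 4, -1)
cycles differ ⇒ inequivalent

no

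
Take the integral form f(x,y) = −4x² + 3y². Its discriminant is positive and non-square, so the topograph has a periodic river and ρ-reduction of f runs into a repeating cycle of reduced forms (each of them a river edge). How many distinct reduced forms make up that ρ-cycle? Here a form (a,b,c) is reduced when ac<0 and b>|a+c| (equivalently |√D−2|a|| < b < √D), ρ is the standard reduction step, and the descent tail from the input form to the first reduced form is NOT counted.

D = 48, ⌊√D⌋ = 6
descent: ρ → (3,6,-1)  [lands on river]
river: ρ → (-1,6,3)
ρ-cycle length = 2 (tail of 1 descent step not counted)

2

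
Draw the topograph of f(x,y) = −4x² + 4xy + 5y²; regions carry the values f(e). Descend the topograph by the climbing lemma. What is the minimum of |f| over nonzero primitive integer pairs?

river: ρ → (5,6,-3)
river: ρ → (-3,6,5)
river: ρ → (5,4,-4)
river: ρ → (-4,4,5)
closes: descent 0, river 4
min |a| on river = 3

3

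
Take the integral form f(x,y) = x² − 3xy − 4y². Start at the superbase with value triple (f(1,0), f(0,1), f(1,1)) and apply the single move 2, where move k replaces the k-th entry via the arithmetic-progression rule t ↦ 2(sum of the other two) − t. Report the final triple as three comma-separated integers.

start (1,-4,-6) = (f(1,0),f(0,1),f(1,1))
replace slot 2: 2·(1+(-6)) − (-4) = -6 → (1,-6,-6)

1,-6,-6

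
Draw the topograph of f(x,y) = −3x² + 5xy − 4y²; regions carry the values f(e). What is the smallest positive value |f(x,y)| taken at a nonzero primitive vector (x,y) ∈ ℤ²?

translate: b→1 (≡-5 mod 6), so (3,-5,4)→(3,1,2)
flip: (3,1,2)→(2,-1,3)
reduced (well bottom): (2,-1,3) with a≤c, −a<b≤a
well minimum |f| = |-2| = 2 (negative-definite)

2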